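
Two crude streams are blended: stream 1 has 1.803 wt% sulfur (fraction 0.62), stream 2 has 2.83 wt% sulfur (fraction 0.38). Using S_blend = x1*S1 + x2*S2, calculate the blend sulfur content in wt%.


Linear sulfur blending: S_blend = x1*S1 + x2*S2
Contribution 1: 0.62 * 1.803 = 1.11786 wt%
Contribution 2: 0.38 * 2.83 = 1.0754 wt%
S_blend = 1.11786 + 1.0754 = 2.19326

2.19326 wt%


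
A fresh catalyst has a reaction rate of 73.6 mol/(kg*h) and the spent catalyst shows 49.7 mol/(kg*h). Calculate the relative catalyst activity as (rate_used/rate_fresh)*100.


Activity (%) = (rate_used / rate_fresh) * 100
rate_used = 49.7, rate_fresh = 73.6
= (49.7 / 73.6) * 100
= 0.6753 * 100 = 67.53

67.53 %


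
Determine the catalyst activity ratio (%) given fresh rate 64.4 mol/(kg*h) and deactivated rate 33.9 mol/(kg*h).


Activity (%) = (rate_used / rate_fresh) * 100
rate_used = 33.9, rate_fresh = 64.4
= (33.9 / 64.4) * 100
= 0.5264 * 100 = 52.64

52.64 %


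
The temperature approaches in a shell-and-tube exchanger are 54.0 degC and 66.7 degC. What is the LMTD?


LMTD = (dT1 - dT2) / ln(dT1/dT2)
= (54.0 - 66.7) / ln(54.0 / 66.7) = -12.7 / -0.211221 = 60.13

60.13 degC


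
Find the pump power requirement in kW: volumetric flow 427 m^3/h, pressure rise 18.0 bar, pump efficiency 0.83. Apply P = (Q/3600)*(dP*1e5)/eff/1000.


Q = 427 / 3600 = 0.118611 m^3/s
P = 0.118611 * (18.0 * 1e5) / 0.83 / 1000 = 257.2

257.2 kW


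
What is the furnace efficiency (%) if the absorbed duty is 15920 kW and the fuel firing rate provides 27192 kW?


Furnace efficiency = Q_absorbed / Q_fuel * 100
= 15920 / 27192 * 100 = 58.55

58.55 %


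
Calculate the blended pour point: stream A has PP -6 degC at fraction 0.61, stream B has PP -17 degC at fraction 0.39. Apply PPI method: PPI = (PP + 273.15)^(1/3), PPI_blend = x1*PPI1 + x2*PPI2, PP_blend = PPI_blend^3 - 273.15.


PPI_1 = (-6 + 273.15)^(1/3) = 6.440482
PPI_2 = (-17 + 273.15)^(1/3) = 6.350844
PPI_blend = 0.61 * 6.440482 + 0.39 * 6.350844 = 6.405523
PP_blend = 6.405523^3 - 273.15 = 262.8233 - 273.15 = -10.33

-10.33 degC


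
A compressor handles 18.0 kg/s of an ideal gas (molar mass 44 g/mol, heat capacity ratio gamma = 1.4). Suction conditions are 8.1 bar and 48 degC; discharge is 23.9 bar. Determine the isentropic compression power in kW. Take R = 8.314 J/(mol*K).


Isentropic work: W = m*(gamma/(gamma-1))*(R*T1/MW)*((P2/P1)^((gamma-1)/gamma) - 1)
T1 = 48 + 273.15 = 321.15 K
Pressure ratio = 23.9 / 8.1 = 2.95062
Exponent = (1.4 - 1)/1.4 = 0.285714
(P2/P1)^exp - 1 = 2.95062^0.285714 - 1 = 0.362263
W = 18.0 * 1.4 / 0.4 * 8.314 * 321.15 / 44 * 0.362263 = 1385

1385 kW


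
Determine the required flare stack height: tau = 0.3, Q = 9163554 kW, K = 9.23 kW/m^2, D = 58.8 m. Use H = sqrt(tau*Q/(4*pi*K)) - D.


tau*Q/(4*pi*K) = 0.3 * 9163554 / (4 * pi * 9.23) = 23701.4
sqrt(23701.4) = 153.953
H = 153.953 - 58.8 = 95.15

95.15 m


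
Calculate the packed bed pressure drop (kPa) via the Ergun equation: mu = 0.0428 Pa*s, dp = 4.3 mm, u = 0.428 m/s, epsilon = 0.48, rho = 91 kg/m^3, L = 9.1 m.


dp = 4.3 mm = 0.0043 m
Viscous term = 150*0.0428*0.428*(1-0.48)^2 / (0.0043^2*0.48^3) = 363350
Inertial term = 1.75*91*0.428^2*(1-0.48) / (0.0043*0.48^3) = 31899.1
dP/L = 363350 + 31899.1 = 395249 Pa/m
dP = 395249 * 9.1 / 1000 = 3597 kPa

3597 kPa


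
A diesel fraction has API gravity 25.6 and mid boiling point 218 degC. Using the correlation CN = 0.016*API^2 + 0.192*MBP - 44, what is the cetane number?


CN = 0.016 * 25.6^2 + 0.192 * 218 - 44
CN = 10.48576 + 41.856 - 44 = 8.34176

8.34176


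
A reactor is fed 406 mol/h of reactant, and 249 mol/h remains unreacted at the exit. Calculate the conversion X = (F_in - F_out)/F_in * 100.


X = (F_in - F_out) / F_in * 100
Moles reacted = 406 - 249 = 157
X = 157 / 406 * 100
= 0.3867 * 100
= 38.67 %

38.67 %


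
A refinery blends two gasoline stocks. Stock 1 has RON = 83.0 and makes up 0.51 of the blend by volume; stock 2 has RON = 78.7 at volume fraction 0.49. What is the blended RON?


Linear blending: RON_blend = sum(vi * RONi)
Contribution 1: 0.51 * 83.0 = 42.33
Contribution 2: 0.49 * 78.7 = 38.563
RON_blend = 42.33 + 38.563 = 80.893

80.893


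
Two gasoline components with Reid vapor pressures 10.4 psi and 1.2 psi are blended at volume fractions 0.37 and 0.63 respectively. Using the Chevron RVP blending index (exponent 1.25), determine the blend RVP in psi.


Chevron index: RVP_blend = (sum xi*RVPi^1.25)^(1/1.25)
RVP^1.25 terms: 0.37 * 10.4^1.25 + 0.63 * 1.2^1.25 = 7.7015
RVP_blend = 7.7015^(1/1.25) = 5.120

5.120 psi


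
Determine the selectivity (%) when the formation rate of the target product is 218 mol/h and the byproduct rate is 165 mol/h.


Selectivity = desired / (desired + undesired) * 100
Total products = 218 + 165 = 383 mol/h
S = 218 / 383 * 100
= 0.5692 * 100
= 56.92 %

56.92 %


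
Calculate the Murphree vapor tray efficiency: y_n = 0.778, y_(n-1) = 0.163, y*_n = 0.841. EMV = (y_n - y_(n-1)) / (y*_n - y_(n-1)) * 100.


Murphree vapor efficiency: EMV = (y_n - y_(n-1)) / (y*_n - y_(n-1)) * 100
EMV = (0.778 - 0.163) / (0.841 - 0.163) * 100 = 0.615 / 0.678 * 100 = 90.71

90.71 %


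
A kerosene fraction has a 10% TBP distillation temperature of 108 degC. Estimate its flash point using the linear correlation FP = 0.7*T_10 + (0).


FP = 0.7 * 108 + (0) = 75.6

75.6 degC


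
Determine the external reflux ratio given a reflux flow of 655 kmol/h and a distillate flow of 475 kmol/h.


Reflux ratio definition: R = L / D (liquid returned / distillate withdrawn)
L = 655 kmol/h, D = 475 kmol/h
R = 655 / 475 = 1.379

1.379


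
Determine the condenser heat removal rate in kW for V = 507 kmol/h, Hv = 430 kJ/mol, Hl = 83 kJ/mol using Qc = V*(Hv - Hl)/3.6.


Qc = 507 * (430 - 83) / 3.6 = 507 * 347 / 3.6 = 48870

48870 kW


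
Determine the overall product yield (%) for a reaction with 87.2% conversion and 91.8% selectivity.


Overall yield = conversion (%) * selectivity (%) / 100
Conversion = 87.2%, Selectivity = 91.8%
Y = 87.2 * 91.8 / 100
= 80.0496 %

80.0496 %


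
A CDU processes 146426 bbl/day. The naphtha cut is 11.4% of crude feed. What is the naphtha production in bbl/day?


Crude throughput = 146426 bbl/day
Fraction yield = 11.4%
yield = throughput * fraction / 100
yield = 146426 * 11.4 / 100 = 16692.564

16692.564 bbl/day


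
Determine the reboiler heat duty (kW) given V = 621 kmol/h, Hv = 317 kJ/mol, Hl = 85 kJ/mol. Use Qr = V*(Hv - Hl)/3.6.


Qr = 621 * (317 - 85) / 3.6 = 621 * 232 / 3.6 = 40020

40020 kW


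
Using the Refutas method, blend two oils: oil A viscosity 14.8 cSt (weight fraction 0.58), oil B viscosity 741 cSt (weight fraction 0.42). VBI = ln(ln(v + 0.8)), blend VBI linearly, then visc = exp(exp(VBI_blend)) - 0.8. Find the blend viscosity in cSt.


Refutas method: VBN_i = 14.534*ln(ln(visc_i + 0.8)) + 10.975, blended linearly by mass fraction; since VBN is linear in VBI_i = ln(ln(visc_i + 0.8)) and the fractions sum to 1, blend VBI directly: visc = exp(exp(VBI_blend)) - 0.8
VBI_1 = ln(ln(14.8 + 0.8)) = 1.01061
VBI_2 = ln(ln(741 + 0.8)) = 1.88844
VBI_blend = 0.58 * 1.01061 + 0.42 * 1.88844 = 1.3793
visc_blend = exp(exp(1.3793)) - 0.8 = 52.30

52.30 cSt


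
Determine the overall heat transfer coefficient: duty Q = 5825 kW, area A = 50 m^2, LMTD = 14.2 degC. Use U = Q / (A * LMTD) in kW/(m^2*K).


From Q = U*A*LMTD, U = Q / (A * LMTD)
U = 5825 / (50 * 14.2) = 5825 / 710 = 8.204

8.204 kW/(m^2*K)


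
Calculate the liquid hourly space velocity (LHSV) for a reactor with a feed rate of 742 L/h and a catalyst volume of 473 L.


LHSV = volumetric feed rate / catalyst volume
= 742 L/h / 473 L
= 1.569 h^-1

1.569 h^-1


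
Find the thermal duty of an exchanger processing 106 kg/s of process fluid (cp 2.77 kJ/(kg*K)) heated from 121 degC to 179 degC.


Q = m_dot * cp * delta_T
delta_T = 179 - 121 = 58 K
Q = 106 * 2.77 * 58
= 293.62 * 58
= 17029.96 kW

17029.96 kW


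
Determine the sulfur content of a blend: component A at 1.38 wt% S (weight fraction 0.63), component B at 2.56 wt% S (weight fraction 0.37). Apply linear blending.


Linear sulfur blending: S_blend = x1*S1 + x2*S2
Contribution 1: 0.63 * 1.38 = 0.8694 wt%
Contribution 2: 0.37 * 2.56 = 0.9472 wt%
S_blend = 0.8694 + 0.9472 = 1.8166

1.8166 wt%


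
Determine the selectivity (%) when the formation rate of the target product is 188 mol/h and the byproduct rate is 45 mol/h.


Selectivity = desired / (desired + undesired) * 100
Total products = 188 + 45 = 233 mol/h
S = 188 / 233 * 100
= 0.8069 * 100
= 80.69 %

80.69 %


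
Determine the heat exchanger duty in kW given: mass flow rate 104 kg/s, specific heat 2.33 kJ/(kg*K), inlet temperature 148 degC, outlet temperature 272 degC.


Q = m_dot * cp * delta_T
delta_T = 272 - 148 = 124 K
Q = 104 * 2.33 * 124
= 242.32 * 124
= 30047.68 kW

30047.68 kW


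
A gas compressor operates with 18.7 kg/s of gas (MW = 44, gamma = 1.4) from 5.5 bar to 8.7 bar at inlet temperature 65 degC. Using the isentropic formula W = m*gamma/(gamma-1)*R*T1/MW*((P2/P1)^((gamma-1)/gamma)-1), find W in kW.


Isentropic work: W = m*(gamma/(gamma-1))*(R*T1/MW)*((P2/P1)^((gamma-1)/gamma) - 1)
T1 = 65 + 273.15 = 338.15 K
Pressure ratio = 8.7 / 5.5 = 1.58182
Exponent = (1.4 - 1)/1.4 = 0.285714
(P2/P1)^exp - 1 = 1.58182^0.285714 - 1 = 0.139992
W = 18.7 * 1.4 / 0.4 * 8.314 * 338.15 / 44 * 0.139992 = 585.4

585.4 kW


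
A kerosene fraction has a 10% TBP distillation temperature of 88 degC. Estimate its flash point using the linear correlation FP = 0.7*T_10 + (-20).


FP = 0.7 * 88 + (-20) = 41.6

41.6 degC


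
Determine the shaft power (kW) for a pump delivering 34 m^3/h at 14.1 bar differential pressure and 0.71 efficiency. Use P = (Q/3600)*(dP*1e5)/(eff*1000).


Q = 34 / 3600 = 0.00944444 m^3/s
P = 0.00944444 * (14.1 * 1e5) / 0.71 / 1000 = 18.76

18.76 kW


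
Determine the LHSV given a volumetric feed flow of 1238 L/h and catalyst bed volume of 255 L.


LHSV = volumetric feed rate / catalyst volume
= 1238 L/h / 255 L
= 4.855 h^-1

4.855 h^-1


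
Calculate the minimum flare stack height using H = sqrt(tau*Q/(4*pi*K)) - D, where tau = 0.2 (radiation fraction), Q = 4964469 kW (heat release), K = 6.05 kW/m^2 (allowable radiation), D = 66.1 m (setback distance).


tau*Q/(4*pi*K) = 0.2 * 4964469 / (4 * pi * 6.05) = 13059.8
sqrt(13059.8) = 114.279
H = 114.279 - 66.1 = 48.18

48.18 m


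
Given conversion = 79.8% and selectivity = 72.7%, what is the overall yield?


Overall yield = conversion (%) * selectivity (%) / 100
Conversion = 79.8%, Selectivity = 72.7%
Y = 79.8 * 72.7 / 100
= 58.0146 %

58.0146 %


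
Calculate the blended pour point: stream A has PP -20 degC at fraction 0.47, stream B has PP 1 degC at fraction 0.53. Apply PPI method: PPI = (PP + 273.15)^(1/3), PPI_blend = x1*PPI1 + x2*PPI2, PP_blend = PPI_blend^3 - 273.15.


PPI_1 = (-20 + 273.15)^(1/3) = 6.325953
PPI_2 = (1 + 273.15)^(1/3) = 6.49625
PPI_blend = 0.47 * 6.325953 + 0.53 * 6.49625 = 6.41621
PP_blend = 6.41621^3 - 273.15 = 264.1409 - 273.15 = -9.01

-9.01 degC


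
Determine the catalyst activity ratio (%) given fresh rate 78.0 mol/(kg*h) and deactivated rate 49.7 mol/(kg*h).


Activity (%) = (rate_used / rate_fresh) * 100
rate_used = 49.7, rate_fresh = 78.0
= (49.7 / 78.0) * 100
= 0.6372 * 100 = 63.72

63.72 %


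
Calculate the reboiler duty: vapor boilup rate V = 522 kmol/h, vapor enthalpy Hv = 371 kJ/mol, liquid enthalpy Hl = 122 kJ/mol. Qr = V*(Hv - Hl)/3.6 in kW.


Qr = 522 * (371 - 122) / 3.6 = 522 * 249 / 3.6 = 36100

36100 kW


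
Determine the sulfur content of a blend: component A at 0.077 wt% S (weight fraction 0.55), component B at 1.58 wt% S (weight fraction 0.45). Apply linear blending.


Linear sulfur blending: S_blend = x1*S1 + x2*S2
Contribution 1: 0.55 * 0.077 = 0.04235 wt%
Contribution 2: 0.45 * 1.58 = 0.711 wt%
S_blend = 0.04235 + 0.711 = 0.75335

0.75335 wt%


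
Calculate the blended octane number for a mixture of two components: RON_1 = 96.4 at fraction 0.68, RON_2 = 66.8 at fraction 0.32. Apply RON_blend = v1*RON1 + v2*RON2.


Linear blending: RON_blend = sum(vi * RONi)
Contribution 1: 0.68 * 96.4 = 65.552
Contribution 2: 0.32 * 66.8 = 21.376
RON_blend = 65.552 + 21.376 = 86.928

86.928


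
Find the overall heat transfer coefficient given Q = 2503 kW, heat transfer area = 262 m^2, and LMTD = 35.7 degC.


From Q = U*A*LMTD, U = Q / (A * LMTD)
U = 2503 / (262 * 35.7) = 2503 / 9353.4 = 0.2676

0.2676 kW/(m^2*K)


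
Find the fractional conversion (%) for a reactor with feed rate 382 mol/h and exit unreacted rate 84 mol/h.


X = (F_in - F_out) / F_in * 100
Moles reacted = 382 - 84 = 298
X = 298 / 382 * 100
= 0.7801 * 100
= 78.01 %

78.01 %


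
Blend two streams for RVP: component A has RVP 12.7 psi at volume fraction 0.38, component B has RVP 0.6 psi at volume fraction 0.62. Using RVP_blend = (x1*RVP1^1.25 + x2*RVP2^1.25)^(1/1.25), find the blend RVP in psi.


Chevron index: RVP_blend = (sum xi*RVPi^1.25)^(1/1.25)
RVP^1.25 terms: 0.38 * 12.7^1.25 + 0.62 * 0.6^1.25 = 9.43782
RVP_blend = 9.43782^(1/1.25) = 6.024

6.024 psi


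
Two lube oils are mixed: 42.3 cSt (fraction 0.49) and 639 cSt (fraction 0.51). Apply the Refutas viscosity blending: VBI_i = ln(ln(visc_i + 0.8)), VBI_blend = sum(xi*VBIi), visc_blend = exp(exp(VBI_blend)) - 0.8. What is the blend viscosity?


Refutas method: VBN_i = 14.534*ln(ln(visc_i + 0.8)) + 10.975, blended linearly by mass fraction; since VBN is linear in VBI_i = ln(ln(visc_i + 0.8)) and the fractions sum to 1, blend VBI directly: visc = exp(exp(VBI_blend)) - 0.8
VBI_1 = ln(ln(42.3 + 0.8)) = 1.32536
VBI_2 = ln(ln(639 + 0.8)) = 1.86581
VBI_blend = 0.49 * 1.32536 + 0.51 * 1.86581 = 1.60099
visc_blend = exp(exp(1.60099)) - 0.8 = 141.5

141.5 cSt


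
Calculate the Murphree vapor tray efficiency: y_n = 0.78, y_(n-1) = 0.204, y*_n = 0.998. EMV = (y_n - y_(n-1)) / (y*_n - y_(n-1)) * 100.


Murphree vapor efficiency: EMV = (y_n - y_(n-1)) / (y*_n - y_(n-1)) * 100
EMV = (0.78 - 0.204) / (0.998 - 0.204) * 100 = 0.576 / 0.794 * 100 = 72.54

72.54 %


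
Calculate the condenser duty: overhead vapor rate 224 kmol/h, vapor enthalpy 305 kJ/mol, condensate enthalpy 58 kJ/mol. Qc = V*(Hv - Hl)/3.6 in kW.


Qc = 224 * (305 - 58) / 3.6 = 224 * 247 / 3.6 = 15370

15370 kW


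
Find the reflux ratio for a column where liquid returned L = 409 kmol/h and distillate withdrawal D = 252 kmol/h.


Reflux ratio definition: R = L / D (liquid returned / distillate withdrawn)
L = 409 kmol/h, D = 252 kmol/h
R = 409 / 252 = 1.623

1.623


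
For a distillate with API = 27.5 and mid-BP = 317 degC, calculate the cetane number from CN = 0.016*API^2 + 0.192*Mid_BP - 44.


CN = 0.016 * 27.5^2 + 0.192 * 317 - 44
CN = 12.1 + 60.864 - 44 = 28.964

28.964


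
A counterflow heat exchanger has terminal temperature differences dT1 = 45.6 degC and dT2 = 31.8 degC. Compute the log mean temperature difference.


LMTD = (dT1 - dT2) / ln(dT1/dT2)
= (45.6 - 31.8) / ln(45.6 / 31.8) = 13.8 / 0.360441 = 38.29

38.29 degC


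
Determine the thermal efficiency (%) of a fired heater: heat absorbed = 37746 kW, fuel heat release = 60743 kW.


Furnace efficiency = Q_absorbed / Q_fuel * 100
= 37746 / 60743 * 100 = 62.14

62.14 %


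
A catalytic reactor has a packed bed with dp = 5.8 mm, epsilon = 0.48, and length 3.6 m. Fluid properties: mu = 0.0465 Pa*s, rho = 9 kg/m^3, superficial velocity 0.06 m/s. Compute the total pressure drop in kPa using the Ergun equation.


dp = 5.8 mm = 0.0058 m
Viscous term = 150*0.0465*0.06*(1-0.48)^2 / (0.0058^2*0.48^3) = 30417.4
Inertial term = 1.75*9*0.06^2*(1-0.48) / (0.0058*0.48^3) = 45.9658
dP/L = 30417.4 + 45.9658 = 30463.4 Pa/m
dP = 30463.4 * 3.6 / 1000 = 109.7 kPa

109.7 kPa


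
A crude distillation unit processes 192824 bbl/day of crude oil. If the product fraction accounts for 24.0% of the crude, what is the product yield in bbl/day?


Crude throughput = 192824 bbl/day
Fraction yield = 24.0%
yield = throughput * fraction / 100
yield = 192824 * 24.0 / 100 = 46277.76

46277.76 bbl/day


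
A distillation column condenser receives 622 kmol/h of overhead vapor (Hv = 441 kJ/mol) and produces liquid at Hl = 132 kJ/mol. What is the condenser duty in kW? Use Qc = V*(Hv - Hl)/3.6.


Qc = 622 * (441 - 132) / 3.6 = 622 * 309 / 3.6 = 53390

53390 kW


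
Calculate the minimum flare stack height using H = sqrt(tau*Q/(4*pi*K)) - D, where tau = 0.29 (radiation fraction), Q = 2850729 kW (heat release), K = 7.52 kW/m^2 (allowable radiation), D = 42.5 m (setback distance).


tau*Q/(4*pi*K) = 0.29 * 2850729 / (4 * pi * 7.52) = 8748.35
sqrt(8748.35) = 93.5326
H = 93.5326 - 42.5 = 51.03

51.03 m


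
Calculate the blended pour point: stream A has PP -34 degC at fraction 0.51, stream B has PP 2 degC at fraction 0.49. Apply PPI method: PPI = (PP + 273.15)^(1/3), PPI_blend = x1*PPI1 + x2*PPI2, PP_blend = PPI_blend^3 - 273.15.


PPI_1 = (-34 + 273.15)^(1/3) = 6.20712
PPI_2 = (2 + 273.15)^(1/3) = 6.504139
PPI_blend = 0.51 * 6.20712 + 0.49 * 6.504139 = 6.352659
PP_blend = 6.352659^3 - 273.15 = 256.3697 - 273.15 = -16.78

-16.78 degC


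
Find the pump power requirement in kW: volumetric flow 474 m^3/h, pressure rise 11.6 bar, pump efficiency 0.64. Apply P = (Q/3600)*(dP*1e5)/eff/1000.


Q = 474 / 3600 = 0.131667 m^3/s
P = 0.131667 * (11.6 * 1e5) / 0.64 / 1000 = 238.6

238.6 kW


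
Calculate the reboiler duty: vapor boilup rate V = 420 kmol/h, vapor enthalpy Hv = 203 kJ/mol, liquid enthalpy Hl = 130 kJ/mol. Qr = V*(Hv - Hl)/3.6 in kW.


Qr = 420 * (203 - 130) / 3.6 = 420 * 73 / 3.6 = 8517

8517 kW


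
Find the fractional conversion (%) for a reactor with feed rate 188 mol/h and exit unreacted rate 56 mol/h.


X = (F_in - F_out) / F_in * 100
Moles reacted = 188 - 56 = 132
X = 132 / 188 * 100
= 0.7021 * 100
= 70.21 %

70.21 %


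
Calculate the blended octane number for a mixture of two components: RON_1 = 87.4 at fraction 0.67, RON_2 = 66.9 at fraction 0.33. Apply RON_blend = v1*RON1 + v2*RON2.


Linear blending: RON_blend = sum(vi * RONi)
Contribution 1: 0.67 * 87.4 = 58.558
Contribution 2: 0.33 * 66.9 = 22.077
RON_blend = 58.558 + 22.077 = 80.635

80.635


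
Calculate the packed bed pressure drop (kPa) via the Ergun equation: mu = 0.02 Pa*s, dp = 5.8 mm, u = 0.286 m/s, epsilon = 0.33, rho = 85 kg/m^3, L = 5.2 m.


dp = 5.8 mm = 0.0058 m
Viscous term = 150*0.02*0.286*(1-0.33)^2 / (0.0058^2*0.33^3) = 318595
Inertial term = 1.75*85*0.286^2*(1-0.33) / (0.0058*0.33^3) = 39110.6
dP/L = 318595 + 39110.6 = 357706 Pa/m
dP = 357706 * 5.2 / 1000 = 1860 kPa

1860 kPa


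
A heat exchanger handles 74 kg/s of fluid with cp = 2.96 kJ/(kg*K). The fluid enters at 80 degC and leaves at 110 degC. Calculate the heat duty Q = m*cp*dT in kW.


Q = m_dot * cp * delta_T
delta_T = 110 - 80 = 30 K
Q = 74 * 2.96 * 30
= 219.04 * 30
= 6571.2 kW

6571.2 kW


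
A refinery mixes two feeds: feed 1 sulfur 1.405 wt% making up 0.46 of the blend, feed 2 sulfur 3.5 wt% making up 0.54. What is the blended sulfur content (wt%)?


Linear sulfur blending: S_blend = x1*S1 + x2*S2
Contribution 1: 0.46 * 1.405 = 0.6463 wt%
Contribution 2: 0.54 * 3.5 = 1.89 wt%
S_blend = 0.6463 + 1.89 = 2.5363

2.5363 wt%


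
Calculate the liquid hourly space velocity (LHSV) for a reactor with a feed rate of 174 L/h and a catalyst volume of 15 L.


LHSV = volumetric feed rate / catalyst volume
= 174 L/h / 15 L
= 11.60 h^-1

11.60 h^-1


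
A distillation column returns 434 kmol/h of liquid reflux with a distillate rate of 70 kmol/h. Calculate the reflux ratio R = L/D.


Reflux ratio definition: R = L / D (liquid returned / distillate withdrawn)
L = 434 kmol/h, D = 70 kmol/h
R = 434 / 70 = 6.200

6.200


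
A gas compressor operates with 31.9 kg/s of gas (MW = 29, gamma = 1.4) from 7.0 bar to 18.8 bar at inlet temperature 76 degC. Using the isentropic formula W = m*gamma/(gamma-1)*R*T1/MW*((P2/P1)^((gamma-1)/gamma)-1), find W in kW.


Isentropic work: W = m*(gamma/(gamma-1))*(R*T1/MW)*((P2/P1)^((gamma-1)/gamma) - 1)
T1 = 76 + 273.15 = 349.15 K
Pressure ratio = 18.8 / 7.0 = 2.68571
Exponent = (1.4 - 1)/1.4 = 0.285714
(P2/P1)^exp - 1 = 2.68571^0.285714 - 1 = 0.326136
W = 31.9 * 1.4 / 0.4 * 8.314 * 349.15 / 29 * 0.326136 = 3645

3645 kW


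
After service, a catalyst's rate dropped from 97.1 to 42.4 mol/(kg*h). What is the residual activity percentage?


Activity (%) = (rate_used / rate_fresh) * 100
rate_used = 42.4, rate_fresh = 97.1
= (42.4 / 97.1) * 100
= 0.4367 * 100 = 43.67

43.67 %


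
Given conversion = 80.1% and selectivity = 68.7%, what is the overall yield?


Overall yield = conversion (%) * selectivity (%) / 100
Conversion = 80.1%, Selectivity = 68.7%
Y = 80.1 * 68.7 / 100
= 55.0287 %

55.0287 %


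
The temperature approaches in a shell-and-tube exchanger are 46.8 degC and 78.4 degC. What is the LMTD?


LMTD = (dT1 - dT2) / ln(dT1/dT2)
= (46.8 - 78.4) / ln(46.8 / 78.4) = -31.6 / -0.515941 = 61.25

61.25 degC


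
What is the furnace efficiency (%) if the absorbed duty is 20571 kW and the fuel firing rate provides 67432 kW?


Furnace efficiency = Q_absorbed / Q_fuel * 100
= 20571 / 67432 * 100 = 30.51

30.51 %


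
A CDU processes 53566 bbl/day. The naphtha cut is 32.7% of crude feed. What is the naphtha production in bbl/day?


Crude throughput = 53566 bbl/day
Fraction yield = 32.7%
yield = throughput * fraction / 100
yield = 53566 * 32.7 / 100 = 17516.082

17516.082 bbl/day


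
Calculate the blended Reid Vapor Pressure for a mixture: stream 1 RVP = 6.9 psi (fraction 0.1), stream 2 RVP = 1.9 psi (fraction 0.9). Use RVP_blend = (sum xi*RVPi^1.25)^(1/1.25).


Chevron index: RVP_blend = (sum xi*RVPi^1.25)^(1/1.25)
RVP^1.25 terms: 0.1 * 6.9^1.25 + 0.9 * 1.9^1.25 = 3.12594
RVP_blend = 3.12594^(1/1.25) = 2.489

2.489 psi


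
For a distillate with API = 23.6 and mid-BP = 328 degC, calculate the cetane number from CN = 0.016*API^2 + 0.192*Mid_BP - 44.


CN = 0.016 * 23.6^2 + 0.192 * 328 - 44
CN = 8.91136 + 62.976 - 44 = 27.88736

27.88736


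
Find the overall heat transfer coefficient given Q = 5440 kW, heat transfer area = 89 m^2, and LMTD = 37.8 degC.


From Q = U*A*LMTD, U = Q / (A * LMTD)
U = 5440 / (89 * 37.8) = 5440 / 3364.2 = 1.617

1.617 kW/(m^2*K)


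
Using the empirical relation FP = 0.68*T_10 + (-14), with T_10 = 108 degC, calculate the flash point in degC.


FP = 0.68 * 108 + (-14) = 59.44

59.44 degC


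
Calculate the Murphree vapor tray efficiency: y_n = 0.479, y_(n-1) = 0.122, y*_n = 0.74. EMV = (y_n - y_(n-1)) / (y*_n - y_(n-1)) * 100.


Murphree vapor efficiency: EMV = (y_n - y_(n-1)) / (y*_n - y_(n-1)) * 100
EMV = (0.479 - 0.122) / (0.74 - 0.122) * 100 = 0.357 / 0.618 * 100 = 57.77

57.77 %


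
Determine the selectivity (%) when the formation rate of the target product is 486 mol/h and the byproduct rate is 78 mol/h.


Selectivity = desired / (desired + undesired) * 100
Total products = 486 + 78 = 564 mol/h
S = 486 / 564 * 100
= 0.8617 * 100
= 86.17 %

86.17 %


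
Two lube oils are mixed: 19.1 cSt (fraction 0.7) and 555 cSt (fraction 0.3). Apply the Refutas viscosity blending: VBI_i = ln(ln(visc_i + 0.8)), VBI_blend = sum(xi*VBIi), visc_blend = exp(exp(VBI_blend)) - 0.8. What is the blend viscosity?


Refutas method: VBN_i = 14.534*ln(ln(visc_i + 0.8)) + 10.975, blended linearly by mass fraction; since VBN is linear in VBI_i = ln(ln(visc_i + 0.8)) and the fractions sum to 1, blend VBI directly: visc = exp(exp(VBI_blend)) - 0.8
VBI_1 = ln(ln(19.1 + 0.8)) = 1.09551
VBI_2 = ln(ln(555 + 0.8)) = 1.84378
VBI_blend = 0.7 * 1.09551 + 0.3 * 1.84378 = 1.31999
visc_blend = exp(exp(1.31999)) - 0.8 = 41.44

41.44 cSt


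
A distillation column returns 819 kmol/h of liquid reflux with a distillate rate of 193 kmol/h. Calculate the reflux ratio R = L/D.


Reflux ratio definition: R = L / D (liquid returned / distillate withdrawn)
L = 819 kmol/h, D = 193 kmol/h
R = 819 / 193 = 4.244

4.244


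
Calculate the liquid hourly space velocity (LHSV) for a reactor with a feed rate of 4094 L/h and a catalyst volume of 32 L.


LHSV = volumetric feed rate / catalyst volume
= 4094 L/h / 32 L
= 127.9 h^-1

127.9 h^-1


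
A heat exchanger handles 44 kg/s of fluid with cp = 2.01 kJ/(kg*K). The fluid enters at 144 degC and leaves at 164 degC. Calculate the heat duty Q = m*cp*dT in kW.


Q = m_dot * cp * delta_T
delta_T = 164 - 144 = 20 K
Q = 44 * 2.01 * 20
= 88.44 * 20
= 1768.8 kW

1768.8 kW


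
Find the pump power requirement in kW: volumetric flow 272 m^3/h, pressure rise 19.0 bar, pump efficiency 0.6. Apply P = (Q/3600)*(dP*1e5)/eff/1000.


Q = 272 / 3600 = 0.0755556 m^3/s
P = 0.0755556 * (19.0 * 1e5) / 0.6 / 1000 = 239.3

239.3 kW


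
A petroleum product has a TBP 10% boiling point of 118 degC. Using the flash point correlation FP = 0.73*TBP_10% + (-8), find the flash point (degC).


FP = 0.73 * 118 + (-8) = 78.14

78.14 degC


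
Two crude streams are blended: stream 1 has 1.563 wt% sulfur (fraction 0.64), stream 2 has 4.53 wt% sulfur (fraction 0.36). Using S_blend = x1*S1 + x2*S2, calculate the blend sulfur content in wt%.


Linear sulfur blending: S_blend = x1*S1 + x2*S2
Contribution 1: 0.64 * 1.563 = 1.00032 wt%
Contribution 2: 0.36 * 4.53 = 1.6308 wt%
S_blend = 1.00032 + 1.6308 = 2.63112

2.63112 wt%


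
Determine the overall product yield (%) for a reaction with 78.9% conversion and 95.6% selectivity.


Overall yield = conversion (%) * selectivity (%) / 100
Conversion = 78.9%, Selectivity = 95.6%
Y = 78.9 * 95.6 / 100
= 75.4284 %

75.4284 %


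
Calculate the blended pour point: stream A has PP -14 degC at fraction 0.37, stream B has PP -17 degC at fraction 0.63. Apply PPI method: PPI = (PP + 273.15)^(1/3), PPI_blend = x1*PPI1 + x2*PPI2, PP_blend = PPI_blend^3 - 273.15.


PPI_1 = (-14 + 273.15)^(1/3) = 6.375541
PPI_2 = (-17 + 273.15)^(1/3) = 6.350844
PPI_blend = 0.37 * 6.375541 + 0.63 * 6.350844 = 6.359982
PP_blend = 6.359982^3 - 273.15 = 257.2573 - 273.15 = -15.89

-15.89 degC


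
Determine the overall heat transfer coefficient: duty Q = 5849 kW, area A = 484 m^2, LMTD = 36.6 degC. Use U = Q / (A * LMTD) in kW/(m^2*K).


From Q = U*A*LMTD, U = Q / (A * LMTD)
U = 5849 / (484 * 36.6) = 5849 / 17714.4 = 0.3302

0.3302 kW/(m^2*K)


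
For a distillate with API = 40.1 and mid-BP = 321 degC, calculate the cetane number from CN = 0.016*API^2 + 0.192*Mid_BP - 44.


CN = 0.016 * 40.1^2 + 0.192 * 321 - 44
CN = 25.72816 + 61.632 - 44 = 43.36016

43.36016


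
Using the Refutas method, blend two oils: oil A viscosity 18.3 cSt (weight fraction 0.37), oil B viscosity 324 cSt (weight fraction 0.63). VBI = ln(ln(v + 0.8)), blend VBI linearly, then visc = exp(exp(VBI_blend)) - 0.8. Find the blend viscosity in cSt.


Refutas method: VBN_i = 14.534*ln(ln(visc_i + 0.8)) + 10.975, blended linearly by mass fraction; since VBN is linear in VBI_i = ln(ln(visc_i + 0.8)) and the fractions sum to 1, blend VBI directly: visc = exp(exp(VBI_blend)) - 0.8
VBI_1 = ln(ln(18.3 + 0.8)) = 1.0817
VBI_2 = ln(ln(324 + 0.8)) = 1.75496
VBI_blend = 0.37 * 1.0817 + 0.63 * 1.75496 = 1.50585
visc_blend = exp(exp(1.50585)) - 0.8 = 89.94

89.94 cSt


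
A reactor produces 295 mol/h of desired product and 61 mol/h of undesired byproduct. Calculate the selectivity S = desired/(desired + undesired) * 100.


Selectivity = desired / (desired + undesired) * 100
Total products = 295 + 61 = 356 mol/h
S = 295 / 356 * 100
= 0.8287 * 100
= 82.87 %

82.87 %


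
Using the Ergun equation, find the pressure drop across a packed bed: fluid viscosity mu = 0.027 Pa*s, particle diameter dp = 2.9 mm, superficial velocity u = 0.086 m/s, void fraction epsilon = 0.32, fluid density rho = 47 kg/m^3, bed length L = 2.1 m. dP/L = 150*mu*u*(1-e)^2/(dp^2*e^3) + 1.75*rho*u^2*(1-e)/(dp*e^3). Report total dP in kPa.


dp = 2.9 mm = 0.0029 m
Viscous term = 150*0.027*0.086*(1-0.32)^2 / (0.0029^2*0.32^3) = 584420
Inertial term = 1.75*47*0.086^2*(1-0.32) / (0.0029*0.32^3) = 4353.05
dP/L = 584420 + 4353.05 = 588773 Pa/m
dP = 588773 * 2.1 / 1000 = 1236 kPa

1236 kPa


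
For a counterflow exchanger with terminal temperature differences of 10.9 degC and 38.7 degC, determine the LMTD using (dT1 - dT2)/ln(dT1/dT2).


LMTD = (dT1 - dT2) / ln(dT1/dT2)
= (10.9 - 38.7) / ln(10.9 / 38.7) = -27.8 / -1.26708 = 21.94

21.94 degC


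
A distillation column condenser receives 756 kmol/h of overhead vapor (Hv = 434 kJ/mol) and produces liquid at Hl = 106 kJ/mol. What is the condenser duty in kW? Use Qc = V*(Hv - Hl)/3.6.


Qc = 756 * (434 - 106) / 3.6 = 756 * 328 / 3.6 = 68880

68880 kW


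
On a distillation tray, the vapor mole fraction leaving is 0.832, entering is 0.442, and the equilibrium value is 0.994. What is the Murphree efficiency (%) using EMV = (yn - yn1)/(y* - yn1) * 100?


Murphree vapor efficiency: EMV = (y_n - y_(n-1)) / (y*_n - y_(n-1)) * 100
EMV = (0.832 - 0.442) / (0.994 - 0.442) * 100 = 0.39 / 0.552 * 100 = 70.65

70.65 %


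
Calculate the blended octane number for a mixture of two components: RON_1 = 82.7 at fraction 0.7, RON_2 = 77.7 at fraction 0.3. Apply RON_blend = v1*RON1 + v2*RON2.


Linear blending: RON_blend = sum(vi * RONi)
Contribution 1: 0.7 * 82.7 = 57.89
Contribution 2: 0.3 * 77.7 = 23.31
RON_blend = 57.89 + 23.31 = 81.2

81.2


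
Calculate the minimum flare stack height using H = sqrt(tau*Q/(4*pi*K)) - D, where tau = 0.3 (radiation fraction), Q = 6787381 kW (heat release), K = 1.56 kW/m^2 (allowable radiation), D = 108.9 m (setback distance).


tau*Q/(4*pi*K) = 0.3 * 6787381 / (4 * pi * 1.56) = 103870
sqrt(103870) = 322.289
H = 322.289 - 108.9 = 213.4

213.4 m


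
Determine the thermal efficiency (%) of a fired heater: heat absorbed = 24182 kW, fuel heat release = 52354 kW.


Furnace efficiency = Q_absorbed / Q_fuel * 100
= 24182 / 52354 * 100 = 46.19

46.19 %


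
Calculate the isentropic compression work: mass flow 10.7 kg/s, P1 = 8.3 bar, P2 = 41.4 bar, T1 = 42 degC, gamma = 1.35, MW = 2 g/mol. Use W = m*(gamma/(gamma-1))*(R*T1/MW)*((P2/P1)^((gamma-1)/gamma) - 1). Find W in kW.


Isentropic work: W = m*(gamma/(gamma-1))*(R*T1/MW)*((P2/P1)^((gamma-1)/gamma) - 1)
T1 = 42 + 273.15 = 315.15 K
Pressure ratio = 41.4 / 8.3 = 4.98795
Exponent = (1.35 - 1)/1.35 = 0.259259
(P2/P1)^exp - 1 = 4.98795^0.259259 - 1 = 0.51685
W = 10.7 * 1.35 / 0.35 * 8.314 * 315.15 / 2 * 0.51685 = 27950

27950 kW


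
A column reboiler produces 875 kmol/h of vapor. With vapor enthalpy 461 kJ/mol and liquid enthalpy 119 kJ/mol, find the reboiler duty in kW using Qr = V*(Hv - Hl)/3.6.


Qr = 875 * (461 - 119) / 3.6 = 875 * 342 / 3.6 = 83120

83120 kW


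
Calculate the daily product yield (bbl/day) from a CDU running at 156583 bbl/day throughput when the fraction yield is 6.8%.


Crude throughput = 156583 bbl/day
Fraction yield = 6.8%
yield = throughput * fraction / 100
yield = 156583 * 6.8 / 100 = 10647.644

10647.644 bbl/day


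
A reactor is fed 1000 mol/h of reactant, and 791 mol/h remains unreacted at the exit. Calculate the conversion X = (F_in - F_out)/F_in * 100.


X = (F_in - F_out) / F_in * 100
Moles reacted = 1000 - 791 = 209
X = 209 / 1000 * 100
= 0.2090 * 100
= 20.90 %

20.90 %


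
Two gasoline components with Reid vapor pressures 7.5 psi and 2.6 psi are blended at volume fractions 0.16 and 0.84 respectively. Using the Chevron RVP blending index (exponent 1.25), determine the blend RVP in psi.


Chevron index: RVP_blend = (sum xi*RVPi^1.25)^(1/1.25)
RVP^1.25 terms: 0.16 * 7.5^1.25 + 0.84 * 2.6^1.25 = 4.75914
RVP_blend = 4.75914^(1/1.25) = 3.484

3.484 psi


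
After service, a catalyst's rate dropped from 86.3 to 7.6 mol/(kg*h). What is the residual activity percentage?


Activity (%) = (rate_used / rate_fresh) * 100
rate_used = 7.6, rate_fresh = 86.3
= (7.6 / 86.3) * 100
= 0.08806 * 100 = 8.806

8.806 %


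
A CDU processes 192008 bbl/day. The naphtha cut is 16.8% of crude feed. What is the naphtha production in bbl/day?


Crude throughput = 192008 bbl/day
Fraction yield = 16.8%
yield = throughput * fraction / 100
yield = 192008 * 16.8 / 100 = 32257.344

32257.344 bbl/day


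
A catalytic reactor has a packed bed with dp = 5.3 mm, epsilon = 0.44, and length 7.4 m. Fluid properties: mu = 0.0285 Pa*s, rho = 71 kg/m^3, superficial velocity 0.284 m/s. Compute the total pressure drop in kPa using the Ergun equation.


dp = 5.3 mm = 0.0053 m
Viscous term = 150*0.0285*0.284*(1-0.44)^2 / (0.0053^2*0.44^3) = 159119
Inertial term = 1.75*71*0.284^2*(1-0.44) / (0.0053*0.44^3) = 12430.5
dP/L = 159119 + 12430.5 = 171550 Pa/m
dP = 171550 * 7.4 / 1000 = 1269 kPa

1269 kPa


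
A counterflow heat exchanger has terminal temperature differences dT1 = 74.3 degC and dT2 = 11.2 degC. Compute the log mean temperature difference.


LMTD = (dT1 - dT2) / ln(dT1/dT2)
= (74.3 - 11.2) / ln(74.3 / 11.2) = 63.1 / 1.8922 = 33.35

33.35 degC


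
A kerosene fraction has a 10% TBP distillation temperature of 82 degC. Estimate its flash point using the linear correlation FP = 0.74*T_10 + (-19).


FP = 0.74 * 82 + (-19) = 41.68

41.68 degC


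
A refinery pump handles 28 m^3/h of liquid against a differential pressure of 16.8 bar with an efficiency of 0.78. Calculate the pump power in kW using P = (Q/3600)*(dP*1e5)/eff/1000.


Q = 28 / 3600 = 0.00777778 m^3/s
P = 0.00777778 * (16.8 * 1e5) / 0.78 / 1000 = 16.75

16.75 kW


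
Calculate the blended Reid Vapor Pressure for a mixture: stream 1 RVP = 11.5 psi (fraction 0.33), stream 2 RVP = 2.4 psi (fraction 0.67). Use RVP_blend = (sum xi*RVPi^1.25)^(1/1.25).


Chevron index: RVP_blend = (sum xi*RVPi^1.25)^(1/1.25)
RVP^1.25 terms: 0.33 * 11.5^1.25 + 0.67 * 2.4^1.25 = 8.98996
RVP_blend = 8.98996^(1/1.25) = 5.794

5.794 psi


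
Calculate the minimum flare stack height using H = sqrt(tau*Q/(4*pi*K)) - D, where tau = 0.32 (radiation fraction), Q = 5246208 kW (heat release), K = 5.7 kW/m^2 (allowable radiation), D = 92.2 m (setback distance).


tau*Q/(4*pi*K) = 0.32 * 5246208 / (4 * pi * 5.7) = 23437.5
sqrt(23437.5) = 153.093
H = 153.093 - 92.2 = 60.89

60.89 m


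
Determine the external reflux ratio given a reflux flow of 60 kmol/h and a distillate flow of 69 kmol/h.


Reflux ratio definition: R = L / D (liquid returned / distillate withdrawn)
L = 60 kmol/h, D = 69 kmol/h
R = 60 / 69 = 0.8696

0.8696


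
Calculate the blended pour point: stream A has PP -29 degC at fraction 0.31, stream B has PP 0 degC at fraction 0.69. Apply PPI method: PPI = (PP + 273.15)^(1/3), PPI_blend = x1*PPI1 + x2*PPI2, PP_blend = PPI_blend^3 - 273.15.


PPI_1 = (-29 + 273.15)^(1/3) = 6.25008
PPI_2 = (0 + 273.15)^(1/3) = 6.488342
PPI_blend = 0.31 * 6.25008 + 0.69 * 6.488342 = 6.414481
PP_blend = 6.414481^3 - 273.15 = 263.9275 - 273.15 = -9.22

-9.22 degC


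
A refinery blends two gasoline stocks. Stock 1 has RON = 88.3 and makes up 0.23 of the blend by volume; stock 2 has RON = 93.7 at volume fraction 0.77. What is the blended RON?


Linear blending: RON_blend = sum(vi * RONi)
Contribution 1: 0.23 * 88.3 = 20.309
Contribution 2: 0.77 * 93.7 = 72.149
RON_blend = 20.309 + 72.149 = 92.458

92.458


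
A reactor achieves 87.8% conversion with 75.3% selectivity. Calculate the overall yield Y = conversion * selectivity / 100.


Overall yield = conversion (%) * selectivity (%) / 100
Conversion = 87.8%, Selectivity = 75.3%
Y = 87.8 * 75.3 / 100
= 66.1134 %

66.1134 %


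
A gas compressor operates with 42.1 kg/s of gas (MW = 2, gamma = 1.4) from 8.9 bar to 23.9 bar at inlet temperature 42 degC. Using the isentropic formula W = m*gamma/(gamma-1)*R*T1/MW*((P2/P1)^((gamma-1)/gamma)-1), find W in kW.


Isentropic work: W = m*(gamma/(gamma-1))*(R*T1/MW)*((P2/P1)^((gamma-1)/gamma) - 1)
T1 = 42 + 273.15 = 315.15 K
Pressure ratio = 23.9 / 8.9 = 2.68539
Exponent = (1.4 - 1)/1.4 = 0.285714
(P2/P1)^exp - 1 = 2.68539^0.285714 - 1 = 0.326091
W = 42.1 * 1.4 / 0.4 * 8.314 * 315.15 / 2 * 0.326091 = 62950

62950 kW


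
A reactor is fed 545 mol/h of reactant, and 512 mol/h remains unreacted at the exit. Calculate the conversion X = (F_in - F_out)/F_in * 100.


X = (F_in - F_out) / F_in * 100
Moles reacted = 545 - 512 = 33
X = 33 / 545 * 100
= 0.06055 * 100
= 6.055 %

6.055 %


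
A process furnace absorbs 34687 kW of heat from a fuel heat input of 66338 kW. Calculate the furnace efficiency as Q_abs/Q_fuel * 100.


Furnace efficiency = Q_absorbed / Q_fuel * 100
= 34687 / 66338 * 100 = 52.29

52.29 %


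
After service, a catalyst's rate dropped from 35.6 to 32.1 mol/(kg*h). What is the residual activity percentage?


Activity (%) = (rate_used / rate_fresh) * 100
rate_used = 32.1, rate_fresh = 35.6
= (32.1 / 35.6) * 100
= 0.9017 * 100 = 90.17

90.17 %


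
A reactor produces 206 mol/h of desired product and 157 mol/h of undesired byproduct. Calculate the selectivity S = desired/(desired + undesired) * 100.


Selectivity = desired / (desired + undesired) * 100
Total products = 206 + 157 = 363 mol/h
S = 206 / 363 * 100
= 0.5675 * 100
= 56.75 %

56.75 %


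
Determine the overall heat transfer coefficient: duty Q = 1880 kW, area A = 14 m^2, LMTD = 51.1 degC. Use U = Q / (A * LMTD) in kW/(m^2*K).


From Q = U*A*LMTD, U = Q / (A * LMTD)
U = 1880 / (14 * 51.1) = 1880 / 715.4 = 2.628

2.628 kW/(m^2*K)


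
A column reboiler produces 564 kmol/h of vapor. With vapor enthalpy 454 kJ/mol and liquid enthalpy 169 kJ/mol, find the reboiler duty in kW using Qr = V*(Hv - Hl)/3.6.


Qr = 564 * (454 - 169) / 3.6 = 564 * 285 / 3.6 = 44650

44650 kW


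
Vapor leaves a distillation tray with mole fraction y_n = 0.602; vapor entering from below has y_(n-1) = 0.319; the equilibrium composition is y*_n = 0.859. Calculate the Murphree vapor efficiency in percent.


Murphree vapor efficiency: EMV = (y_n - y_(n-1)) / (y*_n - y_(n-1)) * 100
EMV = (0.602 - 0.319) / (0.859 - 0.319) * 100 = 0.283 / 0.54 * 100 = 52.41

52.41 %


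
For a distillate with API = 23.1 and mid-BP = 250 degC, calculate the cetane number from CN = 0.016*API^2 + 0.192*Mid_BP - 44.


CN = 0.016 * 23.1^2 + 0.192 * 250 - 44
CN = 8.53776 + 48 - 44 = 12.53776

12.53776


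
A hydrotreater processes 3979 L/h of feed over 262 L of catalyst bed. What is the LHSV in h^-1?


LHSV = volumetric feed rate / catalyst volume
= 3979 L/h / 262 L
= 15.19 h^-1

15.19 h^-1


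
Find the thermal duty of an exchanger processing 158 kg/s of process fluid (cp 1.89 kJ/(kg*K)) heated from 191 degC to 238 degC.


Q = m_dot * cp * delta_T
delta_T = 238 - 191 = 47 K
Q = 158 * 1.89 * 47
= 298.62 * 47
= 14035.14 kW

14035.14 kW


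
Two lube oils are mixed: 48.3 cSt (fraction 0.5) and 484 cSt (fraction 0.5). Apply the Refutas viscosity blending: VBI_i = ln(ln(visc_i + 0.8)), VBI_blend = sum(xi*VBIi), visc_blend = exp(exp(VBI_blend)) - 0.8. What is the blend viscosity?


Refutas method: VBN_i = 14.534*ln(ln(visc_i + 0.8)) + 10.975, blended linearly by mass fraction; since VBN is linear in VBI_i = ln(ln(visc_i + 0.8)) and the fractions sum to 1, blend VBI directly: visc = exp(exp(VBI_blend)) - 0.8
VBI_1 = ln(ln(48.3 + 0.8)) = 1.3594
VBI_2 = ln(ln(484 + 0.8)) = 1.82192
VBI_blend = 0.5 * 1.3594 + 0.5 * 1.82192 = 1.59066
visc_blend = exp(exp(1.59066)) - 0.8 = 134.4

134.4 cSt


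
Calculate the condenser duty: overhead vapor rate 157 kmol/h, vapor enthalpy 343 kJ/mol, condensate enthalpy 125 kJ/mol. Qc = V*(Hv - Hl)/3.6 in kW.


Qc = 157 * (343 - 125) / 3.6 = 157 * 218 / 3.6 = 9507

9507 kW


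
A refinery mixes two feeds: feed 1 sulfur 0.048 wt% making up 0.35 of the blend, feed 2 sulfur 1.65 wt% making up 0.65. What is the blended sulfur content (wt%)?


Linear sulfur blending: S_blend = x1*S1 + x2*S2
Contribution 1: 0.35 * 0.048 = 0.0168 wt%
Contribution 2: 0.65 * 1.65 = 1.0725 wt%
S_blend = 0.0168 + 1.0725 = 1.0893

1.0893 wt%
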